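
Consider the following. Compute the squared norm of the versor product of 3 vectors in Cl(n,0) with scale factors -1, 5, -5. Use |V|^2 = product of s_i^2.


Each vector v_i has |v_i|^2 = s_i^2
Squared scales: (-1)^2 = 1, 5^2 = 25, (-5)^2 = 25
|V|^2 = 1 * 25 * 25
= 625


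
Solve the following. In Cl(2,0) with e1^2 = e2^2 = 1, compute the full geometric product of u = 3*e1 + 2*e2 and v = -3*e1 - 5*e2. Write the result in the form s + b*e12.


Expand: (3*e1 + 2*e2)(-3*e1 - 5*e2)
= 3*(-3)*e1e1 + 3*(-5)*e1e2 + 2*(-3)*e2e1 + 2*(-5)*e2e2
Using e1^2 = e2^2 = 1, e2e1 = -e1e2:
Scalar part s = 3*(-3) + 2*(-5) = -9 + (-10) = -19
Bivector part b = 3*(-5) - 2*(-3) = -15 - (-6) = -9
uv = -19 - 9*e12


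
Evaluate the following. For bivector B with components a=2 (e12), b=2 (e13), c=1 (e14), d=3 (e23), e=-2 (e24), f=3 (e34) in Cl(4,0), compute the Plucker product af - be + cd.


Plucker relation: af - be + cd
a*f = 2*3 = 6
b*e = 2*(-2) = -4
c*d = 1*3 = 3
af - be + cd = 6 - (-4) + 3
= 13


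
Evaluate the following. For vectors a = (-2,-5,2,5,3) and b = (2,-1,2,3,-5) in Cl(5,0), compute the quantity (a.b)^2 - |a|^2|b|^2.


a . b = (-2)*2 + (-5)*(-1) + 2*2 + 5*3 + 3*(-5)
= -4 + 5 + 4 + 15 + (-15) = 5
|a|^2 = (-2)^2 + (-5)^2 + 2^2 + 5^2 + 3^2 = 67
|b|^2 = 2^2 + (-1)^2 + 2^2 + 3^2 + (-5)^2 = 43
(a.b)^2 = 5^2 = 25
|a|^2 * |b|^2 = 67 * 43 = 2881
Result = 25 - 2881 = -2856


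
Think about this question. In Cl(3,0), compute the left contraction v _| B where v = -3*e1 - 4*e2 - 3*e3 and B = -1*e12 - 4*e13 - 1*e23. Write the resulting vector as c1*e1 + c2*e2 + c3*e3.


Left contraction v _| B = <vB>_1 (grade-1 part of the geometric product vB).
Using e1_|e12 = e2, e2_|e12 = -e1, e1_|e13 = e3, e3_|e13 = -e1, e2_|e23 = e3, e3_|e23 = -e2:
e1 coeff: -v2*b12 - v3*b13 = -(-4)*(-1) - (-3)*(-4) = -16
e2 coeff: v1*b12 - v3*b23 = (-3)*(-1) - (-3)*(-1) = 0
e3 coeff: v1*b13 + v2*b23 = (-3)*(-4) + (-4)*(-1) = 16
v _| B = -16*e1 + 0*e2 + 16*e3


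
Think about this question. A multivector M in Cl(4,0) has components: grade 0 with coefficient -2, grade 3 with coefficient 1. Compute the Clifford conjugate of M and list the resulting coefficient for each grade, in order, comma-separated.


Clifford conjugate sign for grade k: (-1)^(k(k+1)/2)
Grade 0: (-1)^(0*1/2) = (-1)^0 = 1, coeff -2 -> -2
Grade 3: (-1)^(3*4/2) = (-1)^6 = 1, coeff 1 -> 1
Conjugated coefficients: -2, 1


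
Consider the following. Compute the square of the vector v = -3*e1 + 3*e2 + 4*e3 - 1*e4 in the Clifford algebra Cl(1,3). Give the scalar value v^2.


v^2 = sum of c_i^2 * e_i^2
Positive signature terms (e_i^2 = +1): (-3)^2 = 9
Negative signature terms (e_j^2 = -1): 3^2 + 4^2 + (-1)^2 = 26
v^2 = 9 - 26 = -17


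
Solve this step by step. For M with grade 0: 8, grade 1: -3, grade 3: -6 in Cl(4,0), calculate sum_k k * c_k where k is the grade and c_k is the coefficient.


Grade-weighted sum = sum of grade_k * coefficient_k
0*8 = 0
1*(-3) = -3
3*(-6) = -18
Total = 0 + (-3) + (-18) = -21


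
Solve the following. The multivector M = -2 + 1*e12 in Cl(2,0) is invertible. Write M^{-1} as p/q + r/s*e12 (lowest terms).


M = -2 + 1*e12, where e12^2 = -1.
Since M commutes with its reverse ~M = a - b*e12, M * ~M = a^2 - b^2*e12^2 = a^2 + b^2.
So M^{-1} = ~M / (a^2 + b^2) = (a - b*e12)/(a^2 + b^2).
a^2 + b^2 = 4 + 1 = 5
Scalar part = -2/5 = -2/5
Bivector coeff = -1/5 = -1/5
M^{-1} = -2/5 - 1/5*e12


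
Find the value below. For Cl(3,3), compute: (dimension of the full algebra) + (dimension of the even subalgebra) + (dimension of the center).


n = 3 + 3 = 6
Total dim = 2^6 = 64
Even subalgebra dim = 2^5 = 32
n is even, so center dim = 1
Sum = 64 + 32 + 1 = 97


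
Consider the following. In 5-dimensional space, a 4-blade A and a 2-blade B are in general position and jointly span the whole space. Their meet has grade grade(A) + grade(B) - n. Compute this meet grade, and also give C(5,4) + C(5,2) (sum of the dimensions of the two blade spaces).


Meet grade = grade(A) + grade(B) - n
= 4 + 2 - 5 = 1
C(5,4) = 5
C(5,2) = 10
dim_A + dim_B = 5 + 10 = 15


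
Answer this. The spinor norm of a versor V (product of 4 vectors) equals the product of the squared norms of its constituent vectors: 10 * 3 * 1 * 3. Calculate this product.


Spinor norm N(V) = |v1|^2 * |v2|^2 * ... * |v4|^2
= 10 * 3 * 1 * 3
Running product: 10, 30, 30, 90
N(V) = 90


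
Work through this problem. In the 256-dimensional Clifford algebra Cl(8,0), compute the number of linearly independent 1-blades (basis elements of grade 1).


Number of grade-k basis blades in Cl(p,q) with n = p + q is C(n, k).
n = 8 + 0 = 8
C(8, 1) = 8! / (1! * 7!)
= 40320 / (1 * 5040)
= 8


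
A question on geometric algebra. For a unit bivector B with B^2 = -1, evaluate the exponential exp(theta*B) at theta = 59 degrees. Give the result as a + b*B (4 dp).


For a unit bivector B with B^2 = -1, the exponential series gives
e^(theta*B) = cos(theta) + sin(theta)*B (the GA analogue of Euler's formula).
theta = 59 degrees = 1.029744 rad
cos(59 deg) = 0.5150
sin(59 deg) = 0.8572
exp(theta*B) = 0.5150 + 0.8572*B


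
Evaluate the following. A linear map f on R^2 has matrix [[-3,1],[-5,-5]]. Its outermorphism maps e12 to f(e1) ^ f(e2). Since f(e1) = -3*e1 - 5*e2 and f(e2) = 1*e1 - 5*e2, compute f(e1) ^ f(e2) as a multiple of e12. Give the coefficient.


The outermorphism of a linear map f sends e1^e2 to f(e1)^f(e2).
f(e1) = -3*e1 - 5*e2
f(e2) = 1*e1 - 5*e2
f(e1) ^ f(e2) = (-3*e1 - 5*e2) ^ (1*e1 - 5*e2)
= (-3)*(-5)*e12 + (-5)*1*e21
= (15 - (-5))*e12
= 20*e12
Coefficient = 20


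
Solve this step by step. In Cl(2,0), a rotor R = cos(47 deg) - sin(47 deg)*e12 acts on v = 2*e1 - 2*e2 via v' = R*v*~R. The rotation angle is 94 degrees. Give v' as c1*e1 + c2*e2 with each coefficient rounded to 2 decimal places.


Rotor R = cos(47deg) - sin(47deg)*e12
Rotation angle theta = 2 * 47 = 94 degrees
v' = R*v*~R rotates v by theta.
cos(94deg) = -0.0698, sin(94deg) = 0.9976
v'_1 = 2*cos(94deg) - (-2)*sin(94deg)
= 2*(-0.0698) - (-2)*0.9976
= 1.86
v'_2 = 2*sin(94deg) + (-2)*cos(94deg)
= 2*0.9976 + (-2)*(-0.0698)
= 2.13
v' = 1.86*e1 + 2.13*e2


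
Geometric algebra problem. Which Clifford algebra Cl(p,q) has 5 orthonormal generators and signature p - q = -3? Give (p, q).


We need p + q = 5 and p - q = -3.
Adding: 2p = 5 + (-3) = 2, so p = 1.
Then q = 5 - 1 = 4.
(p, q) = (1, 4)


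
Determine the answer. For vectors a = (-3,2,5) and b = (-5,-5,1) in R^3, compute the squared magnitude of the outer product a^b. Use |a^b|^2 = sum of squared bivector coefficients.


a wedge b = (a1*b2 - a2*b1)*e12 + (a1*b3 - a3*b1)*e13 + (a2*b3 - a3*b2)*e23
e12 coeff: (-3)*(-5) - 2*(-5) = 15 - (-10) = 25
e13 coeff: (-3)*1 - 5*(-5) = -3 - (-25) = 22
e23 coeff: 2*1 - 5*(-5) = 2 - (-25) = 27
|a wedge b|^2 = 25^2 + 22^2 + 27^2
= 625 + 484 + 729
= 1838


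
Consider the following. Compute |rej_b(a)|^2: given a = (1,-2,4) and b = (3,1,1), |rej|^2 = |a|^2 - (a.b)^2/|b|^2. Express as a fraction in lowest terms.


|a|^2 = 1^2 + (-2)^2 + 4^2 = 21
|b|^2 = 3^2 + 1^2 + 1^2 = 11
a . b = 1*3 + (-2)*1 + 4*1 = 5
(a.b)^2 = 5^2 = 25
|rej|^2 = 21 - 25/11
= (231 - 25)/11
= 206/11
In lowest terms: 206/11


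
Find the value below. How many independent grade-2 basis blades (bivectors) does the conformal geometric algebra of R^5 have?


The conformal model of R^5 uses Cl(6,1) with m = 5 + 2 = 7 generators.
Number of grade-2 blades = C(m, 2) = C(7, 2)
= 7*6/2 = 21


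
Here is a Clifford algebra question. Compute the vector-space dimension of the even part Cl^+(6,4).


Even subalgebra dimension = 2^(n-1)
n = 6 + 4 = 10
2^(10 - 1) = 2^9 = 512
Verification: sum of C(10,k) for even k = 1 + 45 + 210 + 210 + 45 + 1 = 512
Result = 512


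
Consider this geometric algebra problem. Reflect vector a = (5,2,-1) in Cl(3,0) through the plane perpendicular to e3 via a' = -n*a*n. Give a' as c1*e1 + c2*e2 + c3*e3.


Reflection formula: a' = -n*a*n, with n = e3 (unit vector, n^2 = 1).
For reflection through hyperplane perp to e3:
The component along e3 flips sign, others stay.
a = (5, 2, -1)
a' = (5, 2, 1)
a' = 5*e1 + 2*e2 + 1*e3


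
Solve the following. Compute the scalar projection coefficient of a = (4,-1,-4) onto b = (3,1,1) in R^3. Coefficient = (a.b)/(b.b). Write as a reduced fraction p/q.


Projection coefficient = (a . b) / (b . b)
a . b = 4*3 + (-1)*1 + (-4)*1
= 12 + (-1) + (-4) = 7
b . b = 3^2 + 1^2 + 1^2
= 9 + 1 + 1 = 11
Coefficient = 7/11
In lowest terms: 7/11


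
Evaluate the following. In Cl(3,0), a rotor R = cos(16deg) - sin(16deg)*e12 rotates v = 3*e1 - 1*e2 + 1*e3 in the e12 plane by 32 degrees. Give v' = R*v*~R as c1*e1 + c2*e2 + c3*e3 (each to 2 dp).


Rotor R = cos(16deg) - sin(16deg)*e12
Rotation angle theta = 2 * 16 = 32 degrees in the e12 plane (e1 -> e2).
The component perpendicular to the plane (e3) is invariant: v'_3 = v3 = 1.00
cos(32deg) = 0.8480, sin(32deg) = 0.5299
v'_1 = v1*cos(theta) - v2*sin(theta) = 3*0.8480 - (-1)*0.5299 = 3.07
v'_2 = v1*sin(theta) + v2*cos(theta) = 3*0.5299 + (-1)*0.8480 = 0.74
v' = 3.07*e1 + 0.74*e2 + 1.00*e3


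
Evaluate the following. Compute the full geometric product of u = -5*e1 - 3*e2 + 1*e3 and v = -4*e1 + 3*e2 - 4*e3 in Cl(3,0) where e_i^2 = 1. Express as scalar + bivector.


In Cl(3,0): e_i^2 = 1, e_ie_j = -e_je_i for i != j.
Scalar part = u . v = (-5)*(-4) + (-3)*3 + 1*(-4)
= 20 + (-9) + (-4) = 7
e12 coeff = (-5)*3 - (-3)*(-4) = -15 - 12 = -27
e13 coeff = (-5)*(-4) - 1*(-4) = 20 - (-4) = 24
e23 coeff = (-3)*(-4) - 1*3 = 12 - 3 = 9
uv = 7 - 27*e12 + 24*e13 + 9*e23


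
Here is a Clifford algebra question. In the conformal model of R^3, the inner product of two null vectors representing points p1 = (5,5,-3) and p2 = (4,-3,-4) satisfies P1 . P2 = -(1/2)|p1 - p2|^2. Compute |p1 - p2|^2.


p1 - p2 = (1, 8, 1)
|p1 - p2|^2 = 1^2 + 8^2 + 1^2
= 1 + 64 + 1
= 66


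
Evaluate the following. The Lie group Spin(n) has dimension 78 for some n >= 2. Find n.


dim Spin(n) = dim so(n) = n(n-1)/2.
Solve n(n-1)/2 = 78, i.e. n^2 - n - 156 = 0.
Discriminant = 1 + 8*78 = 625
n = (1 + sqrt(625))/2 = (1 + 25)/2 = 13


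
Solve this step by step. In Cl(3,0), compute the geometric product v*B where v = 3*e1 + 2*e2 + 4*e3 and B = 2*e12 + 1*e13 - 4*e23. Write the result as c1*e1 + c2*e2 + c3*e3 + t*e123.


vB has grade-1 (vector) and grade-3 (trivector) parts: vB = (v _| B) + (v ^ B).
Vector part <vB>_1:
  e1: -v2*b12 - v3*b13 = -(2)*(2) - (4)*(1) = -8
  e2: v1*b12 - v3*b23 = (3)*(2) - (4)*(-4) = 22
  e3: v1*b13 + v2*b23 = (3)*(1) + (2)*(-4) = -5
Trivector part <vB>_3:
  e123: v1*b23 - v2*b13 + v3*b12 = (3)*(-4) - (2)*(1) + (4)*(2) = -6
vB = -8*e1 + 22*e2 - 5*e3 - 6*e123


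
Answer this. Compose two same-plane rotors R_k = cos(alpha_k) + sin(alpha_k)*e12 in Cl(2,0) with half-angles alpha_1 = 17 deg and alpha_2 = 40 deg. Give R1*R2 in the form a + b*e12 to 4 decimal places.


Same-plane rotors commute and their half-angles add:
R1*R2 = cos(a1 + a2) + sin(a1 + a2)*e12.
a1 + a2 = 17 + 40 = 57 deg
cos(57 deg) = 0.5446
sin(57 deg) = 0.8387
R1*R2 = 0.5446 + 0.8387*e12


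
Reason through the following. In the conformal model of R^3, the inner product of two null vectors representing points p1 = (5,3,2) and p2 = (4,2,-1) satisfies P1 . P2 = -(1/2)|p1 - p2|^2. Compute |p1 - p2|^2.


p1 - p2 = (1, 1, 3)
|p1 - p2|^2 = 1^2 + 1^2 + 3^2
= 1 + 1 + 9
= 11


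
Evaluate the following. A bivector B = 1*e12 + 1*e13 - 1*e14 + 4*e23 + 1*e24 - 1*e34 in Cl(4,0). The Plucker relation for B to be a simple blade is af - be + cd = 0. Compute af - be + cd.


Plucker relation: af - be + cd
a*f = 1*(-1) = -1
b*e = 1*1 = 1
c*d = (-1)*4 = -4
af - be + cd = -1 - 1 + (-4)
= -6


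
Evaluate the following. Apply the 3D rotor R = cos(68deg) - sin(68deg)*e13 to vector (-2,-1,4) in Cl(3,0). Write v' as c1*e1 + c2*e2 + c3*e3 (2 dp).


Rotor R = cos(68deg) - sin(68deg)*e13
Rotation angle theta = 2 * 68 = 136 degrees in the e13 plane (e1 -> e3).
The component perpendicular to the plane (e2) is invariant: v'_2 = v2 = -1.00
cos(136deg) = -0.7193, sin(136deg) = 0.6947
v'_1 = v1*cos(theta) - v3*sin(theta) = -2*(-0.7193) - 4*0.6947 = -1.34
v'_3 = v1*sin(theta) + v3*cos(theta) = -2*0.6947 + 4*(-0.7193) = -4.27
v' = -1.34*e1 - 1.00*e2 - 4.27*e3


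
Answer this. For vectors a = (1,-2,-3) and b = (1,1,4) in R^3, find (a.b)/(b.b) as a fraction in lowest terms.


Projection coefficient = (a . b) / (b . b)
a . b = 1*1 + (-2)*1 + (-3)*4
= 1 + (-2) + (-12) = -13
b . b = 1^2 + 1^2 + 4^2
= 1 + 1 + 16 = 18
Coefficient = -13/18
In lowest terms: -13/18


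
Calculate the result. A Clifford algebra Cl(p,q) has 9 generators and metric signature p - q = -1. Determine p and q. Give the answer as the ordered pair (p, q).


We need p + q = 9 and p - q = -1.
Adding: 2p = 9 + (-1) = 8, so p = 4.
Then q = 9 - 4 = 5.
(p, q) = (4, 5)


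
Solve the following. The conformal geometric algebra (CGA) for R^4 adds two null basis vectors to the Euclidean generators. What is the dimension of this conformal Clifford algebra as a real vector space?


The conformal model of R^4 uses Cl(5,1): the 4 Euclidean generators plus two extra orthogonal generators e+ (e+^2 = +1) and e- (e-^2 = -1), from which the null vectors e0, einf are built.
Number of generators m = 4 + 2 = 6.
dim Cl(p,q) = 2^m = 2^6 = 64


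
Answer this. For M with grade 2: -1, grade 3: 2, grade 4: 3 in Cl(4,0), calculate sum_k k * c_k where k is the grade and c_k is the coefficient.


Grade-weighted sum = sum of grade_k * coefficient_k
2*(-1) = -2
3*2 = 6
4*3 = 12
Total = -2 + 6 + 12 = 16


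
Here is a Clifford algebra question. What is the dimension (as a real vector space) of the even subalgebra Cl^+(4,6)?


Even subalgebra dimension = 2^(n-1)
n = 4 + 6 = 10
2^(10 - 1) = 2^9 = 512
Verification: sum of C(10,k) for even k = 1 + 45 + 210 + 210 + 45 + 1 = 512
Result = 512


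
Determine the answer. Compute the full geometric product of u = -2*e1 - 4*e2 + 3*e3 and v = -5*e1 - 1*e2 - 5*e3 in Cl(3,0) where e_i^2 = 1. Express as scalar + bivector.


In Cl(3,0): e_i^2 = 1, e_ie_j = -e_je_i for i != j.
Scalar part = u . v = (-2)*(-5) + (-4)*(-1) + 3*(-5)
= 10 + 4 + (-15) = -1
e12 coeff = (-2)*(-1) - (-4)*(-5) = 2 - 20 = -18
e13 coeff = (-2)*(-5) - 3*(-5) = 10 - (-15) = 25
e23 coeff = (-4)*(-5) - 3*(-1) = 20 - (-3) = 23
uv = -1 - 18*e12 + 25*e13 + 23*e23


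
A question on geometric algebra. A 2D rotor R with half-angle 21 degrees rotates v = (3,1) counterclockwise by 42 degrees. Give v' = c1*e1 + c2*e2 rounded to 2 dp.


Rotor R = cos(21deg) - sin(21deg)*e12
Rotation angle theta = 2 * 21 = 42 degrees
v' = R*v*~R rotates v by theta.
cos(42deg) = 0.7431, sin(42deg) = 0.6691
v'_1 = 3*cos(42deg) - 1*sin(42deg)
= 3*0.7431 - 1*0.6691
= 1.56
v'_2 = 3*sin(42deg) + 1*cos(42deg)
= 3*0.6691 + 1*0.7431
= 2.75
v' = 1.56*e1 + 2.75*e2


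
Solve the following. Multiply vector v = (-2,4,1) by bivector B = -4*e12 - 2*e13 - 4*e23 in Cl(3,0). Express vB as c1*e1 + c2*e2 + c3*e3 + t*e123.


vB has grade-1 (vector) and grade-3 (trivector) parts: vB = (v _| B) + (v ^ B).
Vector part <vB>_1:
  e1: -v2*b12 - v3*b13 = -(4)*(-4) - (1)*(-2) = 18
  e2: v1*b12 - v3*b23 = (-2)*(-4) - (1)*(-4) = 12
  e3: v1*b13 + v2*b23 = (-2)*(-2) + (4)*(-4) = -12
Trivector part <vB>_3:
  e123: v1*b23 - v2*b13 + v3*b12 = (-2)*(-4) - (4)*(-2) + (1)*(-4) = 12
vB = 18*e1 + 12*e2 - 12*e3 + 12*e123


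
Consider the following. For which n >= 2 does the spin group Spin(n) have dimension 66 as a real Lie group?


dim Spin(n) = dim so(n) = n(n-1)/2.
Solve n(n-1)/2 = 66, i.e. n^2 - n - 132 = 0.
Discriminant = 1 + 8*66 = 529
n = (1 + sqrt(529))/2 = (1 + 23)/2 = 12


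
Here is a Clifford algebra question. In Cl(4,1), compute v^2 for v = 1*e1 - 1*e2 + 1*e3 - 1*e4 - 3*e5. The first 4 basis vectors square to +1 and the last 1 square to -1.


v^2 = sum of c_i^2 * e_i^2
Positive signature terms (e_i^2 = +1): 1^2 + (-1)^2 + 1^2 + (-1)^2 = 4
Negative signature terms (e_j^2 = -1): (-3)^2 = 9
v^2 = 4 - 9 = -5


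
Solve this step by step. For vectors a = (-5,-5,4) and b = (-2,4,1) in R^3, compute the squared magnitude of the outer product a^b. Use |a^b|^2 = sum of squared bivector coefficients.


a wedge b = (a1*b2 - a2*b1)*e12 + (a1*b3 - a3*b1)*e13 + (a2*b3 - a3*b2)*e23
e12 coeff: (-5)*4 - (-5)*(-2) = -20 - 10 = -30
e13 coeff: (-5)*1 - 4*(-2) = -5 - (-8) = 3
e23 coeff: (-5)*1 - 4*4 = -5 - 16 = -21
|a wedge b|^2 = (-30)^2 + 3^2 + (-21)^2
= 900 + 9 + 441
= 1350


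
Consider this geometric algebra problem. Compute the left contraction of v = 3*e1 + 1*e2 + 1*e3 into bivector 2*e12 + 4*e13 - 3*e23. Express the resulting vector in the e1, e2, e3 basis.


Left contraction v _| B = <vB>_1 (grade-1 part of the geometric product vB).
Using e1_|e12 = e2, e2_|e12 = -e1, e1_|e13 = e3, e3_|e13 = -e1, e2_|e23 = e3, e3_|e23 = -e2:
e1 coeff: -v2*b12 - v3*b13 = -(1)*(2) - (1)*(4) = -6
e2 coeff: v1*b12 - v3*b23 = (3)*(2) - (1)*(-3) = 9
e3 coeff: v1*b13 + v2*b23 = (3)*(4) + (1)*(-3) = 9
v _| B = -6*e1 + 9*e2 + 9*e3


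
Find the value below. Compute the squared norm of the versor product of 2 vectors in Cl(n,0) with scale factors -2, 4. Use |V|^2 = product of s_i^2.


Each vector v_i has |v_i|^2 = s_i^2
Squared scales: (-2)^2 = 4, 4^2 = 16
|V|^2 = 4 * 16
= 64


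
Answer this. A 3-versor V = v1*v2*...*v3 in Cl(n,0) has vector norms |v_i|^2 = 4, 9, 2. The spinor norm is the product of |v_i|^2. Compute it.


Spinor norm N(V) = |v1|^2 * |v2|^2 * ... * |v3|^2
= 4 * 9 * 2
Running product: 4, 36, 72
N(V) = 72


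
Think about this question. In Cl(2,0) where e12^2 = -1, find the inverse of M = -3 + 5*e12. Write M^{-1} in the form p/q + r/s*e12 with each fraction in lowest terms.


M = -3 + 5*e12, where e12^2 = -1.
Since M commutes with its reverse ~M = a - b*e12, M * ~M = a^2 - b^2*e12^2 = a^2 + b^2.
So M^{-1} = ~M / (a^2 + b^2) = (a - b*e12)/(a^2 + b^2).
a^2 + b^2 = 9 + 25 = 34
Scalar part = -3/34 = -3/34
Bivector coeff = -5/34 = -5/34
M^{-1} = -3/34 - 5/34*e12


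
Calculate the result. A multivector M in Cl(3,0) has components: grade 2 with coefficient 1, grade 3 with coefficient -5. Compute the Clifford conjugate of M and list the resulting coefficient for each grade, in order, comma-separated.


Clifford conjugate sign for grade k: (-1)^(k(k+1)/2)
Grade 2: (-1)^(2*3/2) = (-1)^3 = -1, coeff 1 -> -1
Grade 3: (-1)^(3*4/2) = (-1)^6 = 1, coeff -5 -> -5
Conjugated coefficients: -1, -5


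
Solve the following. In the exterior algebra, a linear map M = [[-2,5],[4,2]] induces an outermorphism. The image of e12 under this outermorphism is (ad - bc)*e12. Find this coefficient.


The outermorphism of a linear map f sends e1^e2 to f(e1)^f(e2).
f(e1) = -2*e1 + 4*e2
f(e2) = 5*e1 + 2*e2
f(e1) ^ f(e2) = (-2*e1 + 4*e2) ^ (5*e1 + 2*e2)
= (-2)*2*e12 + 4*5*e21
= (-4 - 20)*e12
= -24*e12
Coefficient = -24


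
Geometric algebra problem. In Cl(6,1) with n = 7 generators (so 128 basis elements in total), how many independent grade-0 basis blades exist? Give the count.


Number of grade-k basis blades in Cl(p,q) with n = p + q is C(n, k).
n = 6 + 1 = 7
C(7, 0) = 7! / (0! * 7!)
= 5040 / (1 * 5040)
= 1


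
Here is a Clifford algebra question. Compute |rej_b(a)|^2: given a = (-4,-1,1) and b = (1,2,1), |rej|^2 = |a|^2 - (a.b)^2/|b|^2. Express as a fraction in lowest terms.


|a|^2 = (-4)^2 + (-1)^2 + 1^2 = 18
|b|^2 = 1^2 + 2^2 + 1^2 = 6
a . b = (-4)*1 + (-1)*2 + 1*1 = -5
(a.b)^2 = (-5)^2 = 25
|rej|^2 = 18 - 25/6
= (108 - 25)/6
= 83/6
In lowest terms: 83/6


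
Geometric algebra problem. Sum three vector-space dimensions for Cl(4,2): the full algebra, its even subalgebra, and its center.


n = 4 + 2 = 6
Total dim = 2^6 = 64
Even subalgebra dim = 2^5 = 32
n is even, so center dim = 1
Sum = 64 + 32 + 1 = 97


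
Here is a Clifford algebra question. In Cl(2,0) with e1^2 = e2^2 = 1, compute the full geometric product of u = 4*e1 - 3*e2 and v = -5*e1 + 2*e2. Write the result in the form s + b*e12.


Expand: (4*e1 - 3*e2)(-5*e1 + 2*e2)
= 4*(-5)*e1e1 + 4*2*e1e2 + (-3)*(-5)*e2e1 + (-3)*2*e2e2
Using e1^2 = e2^2 = 1, e2e1 = -e1e2:
Scalar part s = 4*(-5) + (-3)*2 = -20 + (-6) = -26
Bivector part b = 4*2 - (-3)*(-5) = 8 - 15 = -7
uv = -26 - 7*e12


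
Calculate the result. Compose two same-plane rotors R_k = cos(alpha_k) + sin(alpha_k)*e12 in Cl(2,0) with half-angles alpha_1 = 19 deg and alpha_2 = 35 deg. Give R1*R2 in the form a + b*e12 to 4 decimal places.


Same-plane rotors commute and their half-angles add:
R1*R2 = cos(a1 + a2) + sin(a1 + a2)*e12.
a1 + a2 = 19 + 35 = 54 deg
cos(54 deg) = 0.5878
sin(54 deg) = 0.8090
R1*R2 = 0.5878 + 0.8090*e12


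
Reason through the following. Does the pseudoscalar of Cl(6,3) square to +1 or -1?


The pseudoscalar I = e1...e_n (product of all n generators) of Cl(p,q) satisfies I^2 = (-1)^(q + n(n-1)/2).
p = 6, q = 3, n = p + q = 9
n(n-1)/2 = 9 * 8 / 2 = 36
Exponent = q + n(n-1)/2 = 3 + 36 = 39
I^2 = (-1)^39 = -1


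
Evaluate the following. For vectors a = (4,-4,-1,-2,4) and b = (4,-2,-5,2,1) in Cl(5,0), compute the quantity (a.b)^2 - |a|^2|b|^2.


a . b = 4*4 + (-4)*(-2) + (-1)*(-5) + (-2)*2 + 4*1
= 16 + 8 + 5 + (-4) + 4 = 29
|a|^2 = 4^2 + (-4)^2 + (-1)^2 + (-2)^2 + 4^2 = 53
|b|^2 = 4^2 + (-2)^2 + (-5)^2 + 2^2 + 1^2 = 50
(a.b)^2 = 29^2 = 841
|a|^2 * |b|^2 = 53 * 50 = 2650
Result = 841 - 2650 = -1809


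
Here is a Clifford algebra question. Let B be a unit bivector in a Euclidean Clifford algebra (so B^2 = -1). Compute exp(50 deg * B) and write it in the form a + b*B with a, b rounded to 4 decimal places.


For a unit bivector B with B^2 = -1, the exponential series gives
e^(theta*B) = cos(theta) + sin(theta)*B (the GA analogue of Euler's formula).
theta = 50 degrees = 0.872665 rad
cos(50 deg) = 0.6428
sin(50 deg) = 0.7660
exp(theta*B) = 0.6428 + 0.7660*B


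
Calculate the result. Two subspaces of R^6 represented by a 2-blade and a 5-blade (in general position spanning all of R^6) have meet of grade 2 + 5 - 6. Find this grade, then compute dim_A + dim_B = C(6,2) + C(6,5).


Meet grade = grade(A) + grade(B) - n
= 2 + 5 - 6 = 1
C(6,2) = 15
C(6,5) = 6
dim_A + dim_B = 15 + 6 = 21


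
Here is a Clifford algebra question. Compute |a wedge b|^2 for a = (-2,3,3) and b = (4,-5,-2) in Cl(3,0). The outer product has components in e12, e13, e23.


a wedge b = (a1*b2 - a2*b1)*e12 + (a1*b3 - a3*b1)*e13 + (a2*b3 - a3*b2)*e23
e12 coeff: (-2)*(-5) - 3*4 = 10 - 12 = -2
e13 coeff: (-2)*(-2) - 3*4 = 4 - 12 = -8
e23 coeff: 3*(-2) - 3*(-5) = -6 - (-15) = 9
|a wedge b|^2 = (-2)^2 + (-8)^2 + 9^2
= 4 + 64 + 81
= 149


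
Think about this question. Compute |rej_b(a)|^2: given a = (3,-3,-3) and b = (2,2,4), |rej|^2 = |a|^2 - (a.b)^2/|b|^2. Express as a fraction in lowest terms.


|a|^2 = 3^2 + (-3)^2 + (-3)^2 = 27
|b|^2 = 2^2 + 2^2 + 4^2 = 24
a . b = 3*2 + (-3)*2 + (-3)*4 = -12
(a.b)^2 = (-12)^2 = 144
|rej|^2 = 27 - 144/24
= (648 - 144)/24
= 504/24
In lowest terms: 21/1


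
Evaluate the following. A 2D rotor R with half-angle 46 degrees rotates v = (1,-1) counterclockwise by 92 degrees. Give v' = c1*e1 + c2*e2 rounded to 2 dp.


Rotor R = cos(46deg) - sin(46deg)*e12
Rotation angle theta = 2 * 46 = 92 degrees
v' = R*v*~R rotates v by theta.
cos(92deg) = -0.0349, sin(92deg) = 0.9994
v'_1 = 1*cos(92deg) - (-1)*sin(92deg)
= 1*(-0.0349) - (-1)*0.9994
= 0.96
v'_2 = 1*sin(92deg) + (-1)*cos(92deg)
= 1*0.9994 + (-1)*(-0.0349)
= 1.03
v' = 0.96*e1 + 1.03*e2


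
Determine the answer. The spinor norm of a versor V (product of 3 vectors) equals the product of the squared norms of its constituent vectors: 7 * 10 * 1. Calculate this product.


Spinor norm N(V) = |v1|^2 * |v2|^2 * ... * |v3|^2
= 7 * 10 * 1
Running product: 7, 70, 70
N(V) = 70


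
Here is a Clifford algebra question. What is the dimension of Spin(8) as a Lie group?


Spin(n) double-covers SO(n); both have Lie algebra so(n) of dimension n(n-1)/2.
n = 8
n(n-1) = 8 * 7 = 56
dim Spin(8) = 56/2 = 28


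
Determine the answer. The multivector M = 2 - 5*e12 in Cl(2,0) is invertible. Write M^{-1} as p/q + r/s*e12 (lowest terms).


M = 2 - 5*e12, where e12^2 = -1.
Since M commutes with its reverse ~M = a - b*e12, M * ~M = a^2 - b^2*e12^2 = a^2 + b^2.
So M^{-1} = ~M / (a^2 + b^2) = (a - b*e12)/(a^2 + b^2).
a^2 + b^2 = 4 + 25 = 29
Scalar part = 2/29 = 2/29
Bivector coeff = 5/29 = 5/29
M^{-1} = 2/29 + 5/29*e12


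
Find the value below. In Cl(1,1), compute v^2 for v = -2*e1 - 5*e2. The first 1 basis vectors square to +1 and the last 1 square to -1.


v^2 = sum of c_i^2 * e_i^2
Positive signature terms (e_i^2 = +1): (-2)^2 = 4
Negative signature terms (e_j^2 = -1): (-5)^2 = 25
v^2 = 4 - 25 = -21


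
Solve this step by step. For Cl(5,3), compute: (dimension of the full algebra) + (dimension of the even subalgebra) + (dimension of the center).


n = 5 + 3 = 8
Total dim = 2^8 = 256
Even subalgebra dim = 2^7 = 128
n is even, so center dim = 1
Sum = 256 + 128 + 1 = 385


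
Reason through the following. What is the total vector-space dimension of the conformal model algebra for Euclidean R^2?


The conformal model of R^2 uses Cl(3,1): the 2 Euclidean generators plus two extra orthogonal generators e+ (e+^2 = +1) and e- (e-^2 = -1), from which the null vectors e0, einf are built.
Number of generators m = 2 + 2 = 4.
dim Cl(p,q) = 2^m = 2^4 = 16


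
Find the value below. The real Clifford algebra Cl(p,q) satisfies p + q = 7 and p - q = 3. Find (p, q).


We need p + q = 7 and p - q = 3.
Adding: 2p = 7 + 3 = 10, so p = 5.
Then q = 7 - 5 = 2.
(p, q) = (5, 2)


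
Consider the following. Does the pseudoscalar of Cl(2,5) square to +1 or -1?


The pseudoscalar I = e1...e_n (product of all n generators) of Cl(p,q) satisfies I^2 = (-1)^(q + n(n-1)/2).
p = 2, q = 5, n = p + q = 7
n(n-1)/2 = 7 * 6 / 2 = 21
Exponent = q + n(n-1)/2 = 5 + 21 = 26
I^2 = (-1)^26 = +1


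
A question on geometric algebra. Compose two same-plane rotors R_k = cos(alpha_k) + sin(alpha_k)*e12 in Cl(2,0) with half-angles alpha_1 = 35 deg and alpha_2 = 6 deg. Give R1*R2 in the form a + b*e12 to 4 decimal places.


Same-plane rotors commute and their half-angles add:
R1*R2 = cos(a1 + a2) + sin(a1 + a2)*e12.
a1 + a2 = 35 + 6 = 41 deg
cos(41 deg) = 0.7547
sin(41 deg) = 0.6561
R1*R2 = 0.7547 + 0.6561*e12


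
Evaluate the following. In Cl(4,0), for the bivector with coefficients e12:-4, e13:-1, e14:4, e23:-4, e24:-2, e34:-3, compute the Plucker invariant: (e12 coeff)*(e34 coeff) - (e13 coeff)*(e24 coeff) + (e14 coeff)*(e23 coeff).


Plucker relation: af - be + cd
a*f = (-4)*(-3) = 12
b*e = (-1)*(-2) = 2
c*d = 4*(-4) = -16
af - be + cd = 12 - 2 + (-16)
= -6


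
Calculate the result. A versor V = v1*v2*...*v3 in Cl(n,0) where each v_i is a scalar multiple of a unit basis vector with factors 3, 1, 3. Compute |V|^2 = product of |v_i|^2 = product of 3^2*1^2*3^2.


Each vector v_i has |v_i|^2 = s_i^2
Squared scales: 3^2 = 9, 1^2 = 1, 3^2 = 9
|V|^2 = 9 * 1 * 9
= 81


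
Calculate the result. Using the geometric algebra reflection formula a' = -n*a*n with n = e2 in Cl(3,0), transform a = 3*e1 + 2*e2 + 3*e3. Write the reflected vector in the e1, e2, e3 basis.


Reflection formula: a' = -n*a*n, with n = e2 (unit vector, n^2 = 1).
For reflection through hyperplane perp to e2:
The component along e2 flips sign, others stay.
a = (3, 2, 3)
a' = (3, -2, 3)
a' = 3*e1 - 2*e2 + 3*e3


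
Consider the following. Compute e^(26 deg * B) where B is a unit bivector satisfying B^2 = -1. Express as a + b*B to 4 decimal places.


For a unit bivector B with B^2 = -1, the exponential series gives
e^(theta*B) = cos(theta) + sin(theta)*B (the GA analogue of Euler's formula).
theta = 26 degrees = 0.453786 rad
cos(26 deg) = 0.8988
sin(26 deg) = 0.4384
exp(theta*B) = 0.8988 + 0.4384*B


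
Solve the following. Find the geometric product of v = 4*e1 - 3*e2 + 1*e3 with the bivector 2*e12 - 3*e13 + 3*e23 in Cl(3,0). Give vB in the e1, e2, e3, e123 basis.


vB has grade-1 (vector) and grade-3 (trivector) parts: vB = (v _| B) + (v ^ B).
Vector part <vB>_1:
  e1: -v2*b12 - v3*b13 = -(-3)*(2) - (1)*(-3) = 9
  e2: v1*b12 - v3*b23 = (4)*(2) - (1)*(3) = 5
  e3: v1*b13 + v2*b23 = (4)*(-3) + (-3)*(3) = -21
Trivector part <vB>_3:
  e123: v1*b23 - v2*b13 + v3*b12 = (4)*(3) - (-3)*(-3) + (1)*(2) = 5
vB = 9*e1 + 5*e2 - 21*e3 + 5*e123


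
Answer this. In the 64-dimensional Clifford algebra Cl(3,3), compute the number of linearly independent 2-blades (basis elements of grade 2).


Number of grade-k basis blades in Cl(p,q) with n = p + q is C(n, k).
n = 3 + 3 = 6
C(6, 2) = 6! / (2! * 4!)
= 720 / (2 * 24)
= 15


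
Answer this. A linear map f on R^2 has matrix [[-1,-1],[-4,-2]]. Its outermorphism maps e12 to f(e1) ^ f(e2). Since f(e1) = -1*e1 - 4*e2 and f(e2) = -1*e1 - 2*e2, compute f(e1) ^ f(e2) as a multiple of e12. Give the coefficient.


The outermorphism of a linear map f sends e1^e2 to f(e1)^f(e2).
f(e1) = -1*e1 - 4*e2
f(e2) = -1*e1 - 2*e2
f(e1) ^ f(e2) = (-1*e1 - 4*e2) ^ (-1*e1 - 2*e2)
= (-1)*(-2)*e12 + (-4)*(-1)*e21
= (2 - 4)*e12
= -2*e12
Coefficient = -2


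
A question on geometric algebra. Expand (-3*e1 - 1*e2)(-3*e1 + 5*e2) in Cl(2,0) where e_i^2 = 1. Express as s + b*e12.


Expand: (-3*e1 - 1*e2)(-3*e1 + 5*e2)
= (-3)*(-3)*e1e1 + (-3)*5*e1e2 + (-1)*(-3)*e2e1 + (-1)*5*e2e2
Using e1^2 = e2^2 = 1, e2e1 = -e1e2:
Scalar part s = (-3)*(-3) + (-1)*5 = 9 + (-5) = 4
Bivector part b = (-3)*5 - (-1)*(-3) = -15 - 3 = -18
uv = 4 - 18*e12


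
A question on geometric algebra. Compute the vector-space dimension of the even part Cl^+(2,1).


Even subalgebra dimension = 2^(n-1)
n = 2 + 1 = 3
2^(3 - 1) = 2^2 = 4
Verification: sum of C(3,k) for even k = 1 + 3 = 4
Result = 4


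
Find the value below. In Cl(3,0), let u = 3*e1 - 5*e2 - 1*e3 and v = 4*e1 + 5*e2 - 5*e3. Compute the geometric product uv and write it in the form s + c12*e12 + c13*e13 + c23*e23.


In Cl(3,0): e_i^2 = 1, e_ie_j = -e_je_i for i != j.
Scalar part = u . v = 3*4 + (-5)*5 + (-1)*(-5)
= 12 + (-25) + 5 = -8
e12 coeff = 3*5 - (-5)*4 = 15 - (-20) = 35
e13 coeff = 3*(-5) - (-1)*4 = -15 - (-4) = -11
e23 coeff = (-5)*(-5) - (-1)*5 = 25 - (-5) = 30
uv = -8 + 35*e12 - 11*e13 + 30*e23


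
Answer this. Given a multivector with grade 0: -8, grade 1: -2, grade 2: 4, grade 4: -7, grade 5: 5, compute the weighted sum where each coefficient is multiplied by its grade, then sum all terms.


Grade-weighted sum = sum of grade_k * coefficient_k
0*(-8) = 0
1*(-2) = -2
2*4 = 8
4*(-7) = -28
5*5 = 25
Total = 0 + (-2) + 8 + (-28) + 25 = 3


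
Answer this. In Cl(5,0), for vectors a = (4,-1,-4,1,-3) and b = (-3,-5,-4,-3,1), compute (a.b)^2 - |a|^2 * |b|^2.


a . b = 4*(-3) + (-1)*(-5) + (-4)*(-4) + 1*(-3) + (-3)*1
= -12 + 5 + 16 + (-3) + (-3) = 3
|a|^2 = 4^2 + (-1)^2 + (-4)^2 + 1^2 + (-3)^2 = 43
|b|^2 = (-3)^2 + (-5)^2 + (-4)^2 + (-3)^2 + 1^2 = 60
(a.b)^2 = 3^2 = 9
|a|^2 * |b|^2 = 43 * 60 = 2580
Result = 9 - 2580 = -2571


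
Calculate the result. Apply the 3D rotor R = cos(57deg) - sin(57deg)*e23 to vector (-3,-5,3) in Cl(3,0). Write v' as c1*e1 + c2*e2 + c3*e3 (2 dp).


Rotor R = cos(57deg) - sin(57deg)*e23
Rotation angle theta = 2 * 57 = 114 degrees in the e23 plane (e2 -> e3).
The component perpendicular to the plane (e1) is invariant: v'_1 = v1 = -3.00
cos(114deg) = -0.4067, sin(114deg) = 0.9135
v'_2 = v2*cos(theta) - v3*sin(theta) = -5*(-0.4067) - 3*0.9135 = -0.71
v'_3 = v2*sin(theta) + v3*cos(theta) = -5*0.9135 + 3*(-0.4067) = -5.79
v' = -3.00*e1 - 0.71*e2 - 5.79*e3


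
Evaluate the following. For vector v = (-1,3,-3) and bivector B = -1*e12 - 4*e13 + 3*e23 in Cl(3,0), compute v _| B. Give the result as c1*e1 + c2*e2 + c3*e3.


Left contraction v _| B = <vB>_1 (grade-1 part of the geometric product vB).
Using e1_|e12 = e2, e2_|e12 = -e1, e1_|e13 = e3, e3_|e13 = -e1, e2_|e23 = e3, e3_|e23 = -e2:
e1 coeff: -v2*b12 - v3*b13 = -(3)*(-1) - (-3)*(-4) = -9
e2 coeff: v1*b12 - v3*b23 = (-1)*(-1) - (-3)*(3) = 10
e3 coeff: v1*b13 + v2*b23 = (-1)*(-4) + (3)*(3) = 13
v _| B = -9*e1 + 10*e2 + 13*e3


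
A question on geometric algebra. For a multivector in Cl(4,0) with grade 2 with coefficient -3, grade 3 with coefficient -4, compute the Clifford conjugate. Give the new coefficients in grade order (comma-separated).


Clifford conjugate sign for grade k: (-1)^(k(k+1)/2)
Grade 2: (-1)^(2*3/2) = (-1)^3 = -1, coeff -3 -> 3
Grade 3: (-1)^(3*4/2) = (-1)^6 = 1, coeff -4 -> -4
Conjugated coefficients: 3, -4


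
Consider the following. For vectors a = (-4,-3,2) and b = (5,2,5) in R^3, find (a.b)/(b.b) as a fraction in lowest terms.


Projection coefficient = (a . b) / (b . b)
a . b = (-4)*5 + (-3)*2 + 2*5
= -20 + (-6) + 10 = -16
b . b = 5^2 + 2^2 + 5^2
= 25 + 4 + 25 = 54
Coefficient = -16/54
In lowest terms: -8/27


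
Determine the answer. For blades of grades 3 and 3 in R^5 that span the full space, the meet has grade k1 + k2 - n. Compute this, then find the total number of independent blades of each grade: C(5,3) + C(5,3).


Meet grade = grade(A) + grade(B) - n
= 3 + 3 - 5 = 1
C(5,3) = 10
C(5,3) = 10
dim_A + dim_B = 10 + 10 = 20


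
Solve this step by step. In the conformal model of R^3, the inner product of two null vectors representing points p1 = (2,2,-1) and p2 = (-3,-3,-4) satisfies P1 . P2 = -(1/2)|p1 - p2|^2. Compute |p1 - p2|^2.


p1 - p2 = (5, 5, 3)
|p1 - p2|^2 = 5^2 + 5^2 + 3^2
= 25 + 25 + 9
= 59


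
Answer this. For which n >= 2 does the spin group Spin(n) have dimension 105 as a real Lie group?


dim Spin(n) = dim so(n) = n(n-1)/2.
Solve n(n-1)/2 = 105, i.e. n^2 - n - 210 = 0.
Discriminant = 1 + 8*105 = 841
n = (1 + sqrt(841))/2 = (1 + 29)/2 = 15


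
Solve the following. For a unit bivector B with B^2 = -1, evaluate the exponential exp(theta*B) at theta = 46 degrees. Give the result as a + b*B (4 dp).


For a unit bivector B with B^2 = -1, the exponential series gives
e^(theta*B) = cos(theta) + sin(theta)*B (the GA analogue of Euler's formula).
theta = 46 degrees = 0.802851 rad
cos(46 deg) = 0.6947
sin(46 deg) = 0.7193
exp(theta*B) = 0.6947 + 0.7193*B


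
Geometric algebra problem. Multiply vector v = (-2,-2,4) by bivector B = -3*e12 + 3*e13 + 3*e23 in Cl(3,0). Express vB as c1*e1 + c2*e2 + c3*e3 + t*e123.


vB has grade-1 (vector) and grade-3 (trivector) parts: vB = (v _| B) + (v ^ B).
Vector part <vB>_1:
  e1: -v2*b12 - v3*b13 = -(-2)*(-3) - (4)*(3) = -18
  e2: v1*b12 - v3*b23 = (-2)*(-3) - (4)*(3) = -6
  e3: v1*b13 + v2*b23 = (-2)*(3) + (-2)*(3) = -12
Trivector part <vB>_3:
  e123: v1*b23 - v2*b13 + v3*b12 = (-2)*(3) - (-2)*(3) + (4)*(-3) = -12
vB = -18*e1 - 6*e2 - 12*e3 - 12*e123


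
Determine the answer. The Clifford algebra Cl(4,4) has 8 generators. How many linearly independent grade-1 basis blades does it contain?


Number of grade-k basis blades in Cl(p,q) with n = p + q is C(n, k).
n = 4 + 4 = 8
C(8, 1) = 8! / (1! * 7!)
= 40320 / (1 * 5040)
= 8


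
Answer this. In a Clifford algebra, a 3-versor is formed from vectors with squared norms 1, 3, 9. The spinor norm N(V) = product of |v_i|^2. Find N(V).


Spinor norm N(V) = |v1|^2 * |v2|^2 * ... * |v3|^2
= 1 * 3 * 9
Running product: 1, 3, 27
N(V) = 27


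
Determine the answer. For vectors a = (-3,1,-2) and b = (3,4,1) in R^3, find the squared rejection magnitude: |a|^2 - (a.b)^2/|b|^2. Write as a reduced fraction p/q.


|a|^2 = (-3)^2 + 1^2 + (-2)^2 = 14
|b|^2 = 3^2 + 4^2 + 1^2 = 26
a . b = (-3)*3 + 1*4 + (-2)*1 = -7
(a.b)^2 = (-7)^2 = 49
|rej|^2 = 14 - 49/26
= (364 - 49)/26
= 315/26
In lowest terms: 315/26


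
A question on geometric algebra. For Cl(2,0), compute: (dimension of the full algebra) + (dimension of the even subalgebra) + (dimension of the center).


n = 2 + 0 = 2
Total dim = 2^2 = 4
Even subalgebra dim = 2^1 = 2
n is even, so center dim = 1
Sum = 4 + 2 + 1 = 7


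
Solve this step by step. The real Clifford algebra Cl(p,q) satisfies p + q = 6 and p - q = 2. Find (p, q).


We need p + q = 6 and p - q = 2.
Adding: 2p = 6 + 2 = 8, so p = 4.
Then q = 6 - 4 = 2.
(p, q) = (4, 2)


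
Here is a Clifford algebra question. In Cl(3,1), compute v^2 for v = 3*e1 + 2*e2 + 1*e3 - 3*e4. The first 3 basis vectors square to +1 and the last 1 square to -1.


v^2 = sum of c_i^2 * e_i^2
Positive signature terms (e_i^2 = +1): 3^2 + 2^2 + 1^2 = 14
Negative signature terms (e_j^2 = -1): (-3)^2 = 9
v^2 = 14 - 9 = 5


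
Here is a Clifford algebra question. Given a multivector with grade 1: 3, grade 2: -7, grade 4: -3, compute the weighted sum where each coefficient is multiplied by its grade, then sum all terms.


Grade-weighted sum = sum of grade_k * coefficient_k
1*3 = 3
2*(-7) = -14
4*(-3) = -12
Total = 3 + (-14) + (-12) = -23


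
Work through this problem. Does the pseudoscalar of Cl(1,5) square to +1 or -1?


The pseudoscalar I = e1...e_n (product of all n generators) of Cl(p,q) satisfies I^2 = (-1)^(q + n(n-1)/2).
p = 1, q = 5, n = p + q = 6
n(n-1)/2 = 6 * 5 / 2 = 15
Exponent = q + n(n-1)/2 = 5 + 15 = 20
I^2 = (-1)^20 = +1


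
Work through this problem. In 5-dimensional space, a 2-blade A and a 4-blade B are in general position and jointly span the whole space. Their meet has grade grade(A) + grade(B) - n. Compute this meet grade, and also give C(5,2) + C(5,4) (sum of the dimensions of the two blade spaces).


Meet grade = grade(A) + grade(B) - n
= 2 + 4 - 5 = 1
C(5,2) = 10
C(5,4) = 5
dim_A + dim_B = 10 + 5 = 15


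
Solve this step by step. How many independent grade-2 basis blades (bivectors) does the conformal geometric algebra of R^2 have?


The conformal model of R^2 uses Cl(3,1) with m = 2 + 2 = 4 generators.
Number of grade-2 blades = C(m, 2) = C(4, 2)
= 4*3/2 = 6


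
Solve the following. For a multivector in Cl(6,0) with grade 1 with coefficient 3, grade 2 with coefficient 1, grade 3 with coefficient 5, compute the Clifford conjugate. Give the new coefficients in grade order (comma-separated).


Clifford conjugate sign for grade k: (-1)^(k(k+1)/2)
Grade 1: (-1)^(1*2/2) = (-1)^1 = -1, coeff 3 -> -3
Grade 2: (-1)^(2*3/2) = (-1)^3 = -1, coeff 1 -> -1
Grade 3: (-1)^(3*4/2) = (-1)^6 = 1, coeff 5 -> 5
Conjugated coefficients: -3, -1, 5


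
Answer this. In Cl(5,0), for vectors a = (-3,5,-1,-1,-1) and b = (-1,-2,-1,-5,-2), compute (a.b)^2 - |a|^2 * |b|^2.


a . b = (-3)*(-1) + 5*(-2) + (-1)*(-1) + (-1)*(-5) + (-1)*(-2)
= 3 + (-10) + 1 + 5 + 2 = 1
|a|^2 = (-3)^2 + 5^2 + (-1)^2 + (-1)^2 + (-1)^2 = 37
|b|^2 = (-1)^2 + (-2)^2 + (-1)^2 + (-5)^2 + (-2)^2 = 35
(a.b)^2 = 1^2 = 1
|a|^2 * |b|^2 = 37 * 35 = 1295
Result = 1 - 1295 = -1294


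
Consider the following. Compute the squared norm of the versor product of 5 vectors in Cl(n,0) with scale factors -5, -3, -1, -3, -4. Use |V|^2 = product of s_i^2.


Each vector v_i has |v_i|^2 = s_i^2
Squared scales: (-5)^2 = 25, (-3)^2 = 9, (-1)^2 = 1, (-3)^2 = 9, (-4)^2 = 16
|V|^2 = 25 * 9 * 1 * 9 * 16
= 32400


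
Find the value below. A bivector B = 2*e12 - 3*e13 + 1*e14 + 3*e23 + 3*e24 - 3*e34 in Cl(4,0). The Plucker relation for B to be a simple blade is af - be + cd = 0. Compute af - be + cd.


Plucker relation: af - be + cd
a*f = 2*(-3) = -6
b*e = (-3)*3 = -9
c*d = 1*3 = 3
af - be + cd = -6 - (-9) + 3
= 6


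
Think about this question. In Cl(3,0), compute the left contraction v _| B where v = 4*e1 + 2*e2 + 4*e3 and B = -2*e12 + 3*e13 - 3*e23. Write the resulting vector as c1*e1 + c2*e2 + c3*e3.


Left contraction v _| B = <vB>_1 (grade-1 part of the geometric product vB).
Using e1_|e12 = e2, e2_|e12 = -e1, e1_|e13 = e3, e3_|e13 = -e1, e2_|e23 = e3, e3_|e23 = -e2:
e1 coeff: -v2*b12 - v3*b13 = -(2)*(-2) - (4)*(3) = -8
e2 coeff: v1*b12 - v3*b23 = (4)*(-2) - (4)*(-3) = 4
e3 coeff: v1*b13 + v2*b23 = (4)*(3) + (2)*(-3) = 6
v _| B = -8*e1 + 4*e2 + 6*e3


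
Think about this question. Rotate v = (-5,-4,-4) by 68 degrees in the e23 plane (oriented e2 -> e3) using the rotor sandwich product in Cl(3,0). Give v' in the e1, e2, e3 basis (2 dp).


Rotor R = cos(34deg) - sin(34deg)*e23
Rotation angle theta = 2 * 34 = 68 degrees in the e23 plane (e2 -> e3).
The component perpendicular to the plane (e1) is invariant: v'_1 = v1 = -5.00
cos(68deg) = 0.3746, sin(68deg) = 0.9272
v'_2 = v2*cos(theta) - v3*sin(theta) = -4*0.3746 - (-4)*0.9272 = 2.21
v'_3 = v2*sin(theta) + v3*cos(theta) = -4*0.9272 + (-4)*0.3746 = -5.21
v' = -5.00*e1 + 2.21*e2 - 5.21*e3
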